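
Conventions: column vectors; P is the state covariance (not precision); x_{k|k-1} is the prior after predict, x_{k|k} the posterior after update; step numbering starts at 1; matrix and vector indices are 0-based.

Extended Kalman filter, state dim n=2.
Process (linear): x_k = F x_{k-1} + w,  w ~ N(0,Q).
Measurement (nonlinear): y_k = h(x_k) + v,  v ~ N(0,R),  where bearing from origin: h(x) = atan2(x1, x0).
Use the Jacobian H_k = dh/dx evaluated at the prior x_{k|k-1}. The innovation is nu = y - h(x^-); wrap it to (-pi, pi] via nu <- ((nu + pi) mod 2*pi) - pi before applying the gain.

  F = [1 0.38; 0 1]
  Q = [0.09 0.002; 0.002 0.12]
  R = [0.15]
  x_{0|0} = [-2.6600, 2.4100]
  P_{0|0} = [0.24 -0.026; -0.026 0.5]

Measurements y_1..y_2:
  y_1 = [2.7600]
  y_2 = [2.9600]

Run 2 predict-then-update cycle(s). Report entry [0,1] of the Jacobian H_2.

H_jac[0,1] = -0.2341

step 1: x^-=[-1.7442, 2.4100]  P^-=[0.3824 0.1660; 0.1660 0.6200]  H_jac=[-0.2723 -0.1971]  S=[0.2203]  K=[-0.6213; -0.7600]  nu=[0.5627]  x^+=[-2.0938, 1.9823]  P^+=[0.2974 0.0620; 0.0620 0.4928]
step 2: x^-=[-1.3406, 1.9823]  P^-=[0.5057 0.2513; 0.2513 0.6128]  H_jac=[-0.3462 -0.2341]  S=[0.2849]  K=[-0.8209; -0.8088]  nu=[0.7946]  x^+=[-1.9928, 1.3397]  P^+=[0.3137 0.0621; 0.0621 0.4264]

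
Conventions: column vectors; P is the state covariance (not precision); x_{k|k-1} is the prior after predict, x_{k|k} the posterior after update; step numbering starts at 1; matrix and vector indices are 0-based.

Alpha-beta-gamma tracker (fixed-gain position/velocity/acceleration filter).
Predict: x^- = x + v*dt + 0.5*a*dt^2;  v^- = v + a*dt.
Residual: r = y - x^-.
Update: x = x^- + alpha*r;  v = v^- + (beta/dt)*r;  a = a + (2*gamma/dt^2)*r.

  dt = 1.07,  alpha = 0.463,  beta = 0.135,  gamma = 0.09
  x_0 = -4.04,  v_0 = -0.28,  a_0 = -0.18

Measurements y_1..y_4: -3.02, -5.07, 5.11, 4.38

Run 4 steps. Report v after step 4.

v_post = 2.7417

step 1: x_pred=-4.4426  r=1.4226  x^+=-3.7840  v^+=-0.2931  a^+=0.0437
step 2: x_pred=-4.0726  r=-0.9974  x^+=-4.5344  v^+=-0.3722  a^+=-0.1131
step 3: x_pred=-4.9974  r=10.1074  x^+=-0.3177  v^+=0.7819  a^+=1.4759
step 4: x_pred=1.3639  r=3.0161  x^+=2.7603  v^+=2.7417  a^+=1.9501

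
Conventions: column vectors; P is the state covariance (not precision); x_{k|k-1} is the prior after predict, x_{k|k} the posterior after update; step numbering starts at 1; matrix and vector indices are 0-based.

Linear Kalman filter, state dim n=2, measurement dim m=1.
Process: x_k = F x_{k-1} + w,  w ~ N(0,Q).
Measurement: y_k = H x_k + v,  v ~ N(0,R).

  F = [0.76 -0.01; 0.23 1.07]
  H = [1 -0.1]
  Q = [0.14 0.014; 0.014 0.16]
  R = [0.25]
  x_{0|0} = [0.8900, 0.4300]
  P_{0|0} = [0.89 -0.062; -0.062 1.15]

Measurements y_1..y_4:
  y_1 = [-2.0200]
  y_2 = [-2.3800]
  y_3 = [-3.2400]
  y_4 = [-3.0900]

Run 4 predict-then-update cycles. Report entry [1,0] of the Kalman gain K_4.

step 1: x^-=[0.6721, 0.6648]  P^-=[0.6551 0.1070; 0.1070 1.4932]  S=[0.8987]  K=[0.7171; -0.0471]  nu=[-2.6256]  x^+=[-1.2107, 0.7885]  P^+=[0.1930 0.1373; 0.1373 1.4912]
step 2: x^-=[-0.9280, 0.5652]  P^-=[0.2495 0.1432; 0.1432 1.9451]  S=[0.4904]  K=[0.4797; -0.1047]  nu=[-1.3954]  x^+=[-1.5974, 0.7113]  P^+=[0.1367 0.1678; 0.1678 1.9397]
step 3: x^-=[-1.2212, 0.3937]  P^-=[0.2166 0.1532; 0.1532 2.4706]  S=[0.4607]  K=[0.4369; -0.2037]  nu=[-1.9795]  x^+=[-2.0861, 0.7970]  P^+=[0.1287 0.1942; 0.1942 2.4515]
step 4: x^-=[-1.5934, 0.3730]  P^-=[0.2116 0.1677; 0.1677 3.0691]  S=[0.4587]  K=[0.4247; -0.3034]  nu=[-1.4593]  x^+=[-2.2132, 0.8157]  P^+=[0.1289 0.2268; 0.2268 3.0269]

K[1,0] = -0.3034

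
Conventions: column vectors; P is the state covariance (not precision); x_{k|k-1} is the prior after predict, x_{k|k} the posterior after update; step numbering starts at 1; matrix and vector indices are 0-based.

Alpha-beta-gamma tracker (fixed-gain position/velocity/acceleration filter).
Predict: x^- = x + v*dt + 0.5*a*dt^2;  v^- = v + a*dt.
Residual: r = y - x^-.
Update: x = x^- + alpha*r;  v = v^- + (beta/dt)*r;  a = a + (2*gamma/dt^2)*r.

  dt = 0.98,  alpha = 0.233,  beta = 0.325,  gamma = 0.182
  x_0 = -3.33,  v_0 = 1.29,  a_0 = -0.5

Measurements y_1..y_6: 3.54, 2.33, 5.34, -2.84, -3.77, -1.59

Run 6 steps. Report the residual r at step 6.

resid = 5.6507

step 1: x_pred=-2.3059  r=5.8459  x^+=-0.9438  v^+=2.7387  a^+=1.7156
step 2: x_pred=2.5640  r=-0.2340  x^+=2.5095  v^+=4.3424  a^+=1.6270
step 3: x_pred=7.5463  r=-2.2063  x^+=7.0322  v^+=5.2052  a^+=0.7908
step 4: x_pred=12.5130  r=-15.3530  x^+=8.9358  v^+=0.8886  a^+=-5.0282
step 5: x_pred=7.3920  r=-11.1620  x^+=4.7913  v^+=-7.7408  a^+=-9.2587
step 6: x_pred=-7.2407  r=5.6507  x^+=-5.9241  v^+=-14.9403  a^+=-7.1170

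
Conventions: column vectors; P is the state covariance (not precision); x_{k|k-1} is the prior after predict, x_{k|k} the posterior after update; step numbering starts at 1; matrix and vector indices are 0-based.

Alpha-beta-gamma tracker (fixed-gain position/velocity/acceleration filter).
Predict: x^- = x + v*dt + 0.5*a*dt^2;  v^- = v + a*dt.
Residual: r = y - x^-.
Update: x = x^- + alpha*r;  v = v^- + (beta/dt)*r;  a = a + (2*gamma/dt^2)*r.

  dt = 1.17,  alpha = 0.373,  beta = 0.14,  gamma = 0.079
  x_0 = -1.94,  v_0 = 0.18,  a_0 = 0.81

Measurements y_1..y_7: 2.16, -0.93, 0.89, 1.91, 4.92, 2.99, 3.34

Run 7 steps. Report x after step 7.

x_post = 5.3153

step 1: x_pred=-1.1750  r=3.3350  x^+=0.0690  v^+=1.5268  a^+=1.1949
step 2: x_pred=2.6731  r=-3.6031  x^+=1.3292  v^+=2.4937  a^+=0.7791
step 3: x_pred=4.7800  r=-3.8900  x^+=3.3290  v^+=2.9397  a^+=0.3301
step 4: x_pred=6.9944  r=-5.0844  x^+=5.0979  v^+=2.7175  a^+=-0.2568
step 5: x_pred=8.1016  r=-3.1816  x^+=6.9149  v^+=2.0363  a^+=-0.6240
step 6: x_pred=8.8703  r=-5.8803  x^+=6.6769  v^+=0.6026  a^+=-1.3027
step 7: x_pred=6.4904  r=-3.1504  x^+=5.3153  v^+=-1.2985  a^+=-1.6663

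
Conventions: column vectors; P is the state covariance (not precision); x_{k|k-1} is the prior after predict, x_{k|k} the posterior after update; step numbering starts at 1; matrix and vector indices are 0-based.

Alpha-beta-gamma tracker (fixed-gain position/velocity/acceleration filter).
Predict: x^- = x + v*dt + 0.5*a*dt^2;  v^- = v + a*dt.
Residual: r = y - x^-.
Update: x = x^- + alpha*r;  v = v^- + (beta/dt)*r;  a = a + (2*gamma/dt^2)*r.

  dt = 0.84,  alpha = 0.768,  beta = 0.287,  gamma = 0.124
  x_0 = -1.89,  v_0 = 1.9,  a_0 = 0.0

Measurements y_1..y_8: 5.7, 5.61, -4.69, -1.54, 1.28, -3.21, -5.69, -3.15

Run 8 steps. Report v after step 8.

v_post = -3.0157

step 1: x_pred=-0.2940  r=5.9940  x^+=4.3094  v^+=3.9480  a^+=2.1067
step 2: x_pred=8.3689  r=-2.7589  x^+=6.2501  v^+=4.7750  a^+=1.1370
step 3: x_pred=10.6622  r=-15.3522  x^+=-1.1283  v^+=0.4848  a^+=-4.2589
step 4: x_pred=-2.2236  r=0.6836  x^+=-1.6986  v^+=-2.8591  a^+=-4.0186
step 5: x_pred=-5.5180  r=6.7980  x^+=-0.2971  v^+=-3.9121  a^+=-1.6293
step 6: x_pred=-4.1581  r=0.9481  x^+=-3.4300  v^+=-4.9567  a^+=-1.2960
step 7: x_pred=-8.0508  r=2.3608  x^+=-6.2377  v^+=-5.2388  a^+=-0.4663
step 8: x_pred=-10.8028  r=7.6528  x^+=-4.9254  v^+=-3.0157  a^+=2.2235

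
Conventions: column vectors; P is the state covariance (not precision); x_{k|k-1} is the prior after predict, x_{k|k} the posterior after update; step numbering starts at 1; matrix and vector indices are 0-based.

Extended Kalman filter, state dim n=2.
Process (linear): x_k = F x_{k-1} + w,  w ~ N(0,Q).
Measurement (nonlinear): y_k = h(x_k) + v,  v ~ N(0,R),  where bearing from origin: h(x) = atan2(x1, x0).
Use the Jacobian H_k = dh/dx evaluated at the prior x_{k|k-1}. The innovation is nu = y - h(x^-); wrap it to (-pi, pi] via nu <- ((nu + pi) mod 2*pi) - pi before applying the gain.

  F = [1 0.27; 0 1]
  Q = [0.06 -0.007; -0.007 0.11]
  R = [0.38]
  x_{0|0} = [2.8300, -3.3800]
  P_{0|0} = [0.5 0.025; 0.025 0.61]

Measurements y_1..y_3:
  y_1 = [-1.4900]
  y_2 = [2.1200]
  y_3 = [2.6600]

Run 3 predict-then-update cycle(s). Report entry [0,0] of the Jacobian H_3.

step 1: x^-=[1.9174, -3.3800]  P^-=[0.6180 0.1827; 0.1827 0.7200]  H_jac=[0.2238 0.1270]  S=[0.4330]  K=[0.3731; 0.3056]  nu=[-0.4352]  x^+=[1.7550, -3.5130]  P^+=[0.5577 0.1333; 0.1333 0.6796]
step 2: x^-=[0.8065, -3.5130]  P^-=[0.7393 0.3098; 0.3098 0.7896]  H_jac=[0.2704 0.0621]  S=[0.4475]  K=[0.4897; 0.2967]  nu=[-2.8181]  x^+=[-0.5734, -4.3493]  P^+=[0.6320 0.2448; 0.2448 0.7502]
step 3: x^-=[-1.7477, -4.3493]  P^-=[0.8788 0.4403; 0.4403 0.8602]  H_jac=[0.1980 -0.0795]  S=[0.4060]  K=[0.3422; 0.0462]  nu=[-1.6703]  x^+=[-2.3193, -4.4264]  P^+=[0.8313 0.4339; 0.4339 0.8593]

H_jac[0,0] = 0.1980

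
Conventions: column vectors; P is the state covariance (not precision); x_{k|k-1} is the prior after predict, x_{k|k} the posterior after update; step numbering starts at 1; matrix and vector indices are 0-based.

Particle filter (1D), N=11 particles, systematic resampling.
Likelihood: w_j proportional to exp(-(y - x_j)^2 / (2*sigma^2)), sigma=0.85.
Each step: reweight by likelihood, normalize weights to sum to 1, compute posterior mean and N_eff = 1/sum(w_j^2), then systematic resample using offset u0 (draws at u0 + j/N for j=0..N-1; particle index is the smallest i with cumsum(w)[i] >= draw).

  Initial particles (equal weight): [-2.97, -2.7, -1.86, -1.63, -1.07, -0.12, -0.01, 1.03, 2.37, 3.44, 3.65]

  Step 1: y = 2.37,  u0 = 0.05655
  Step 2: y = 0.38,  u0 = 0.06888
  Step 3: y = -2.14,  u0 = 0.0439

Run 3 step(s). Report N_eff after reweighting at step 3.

step 1: w=[0.0000, 0.0000, 0.0000, 0.0000, 0.0001, 0.0065, 0.0095, 0.1376, 0.4769, 0.2159, 0.1535]  mean=2.5738  Neff=3.1582  idx=[7, 7, 8, 8, 8, 8, 8, 9, 9, 10, 10]
step 2: w=[0.4102, 0.4102, 0.0355, 0.0355, 0.0355, 0.0355, 0.0355, 0.0008, 0.0008, 0.0003, 0.0003]  mean=1.2734  Neff=2.9174  idx=[0, 0, 0, 0, 1, 1, 1, 1, 1, 3, 6]
step 3: w=[0.1111, 0.1111, 0.1111, 0.1111, 0.1111, 0.1111, 0.1111, 0.1111, 0.1111, 0.0001, 0.0001]  mean=1.0302  Neff=9.0032  idx=[0, 1, 2, 2, 3, 4, 5, 6, 6, 7, 8]

N_eff = 9.0032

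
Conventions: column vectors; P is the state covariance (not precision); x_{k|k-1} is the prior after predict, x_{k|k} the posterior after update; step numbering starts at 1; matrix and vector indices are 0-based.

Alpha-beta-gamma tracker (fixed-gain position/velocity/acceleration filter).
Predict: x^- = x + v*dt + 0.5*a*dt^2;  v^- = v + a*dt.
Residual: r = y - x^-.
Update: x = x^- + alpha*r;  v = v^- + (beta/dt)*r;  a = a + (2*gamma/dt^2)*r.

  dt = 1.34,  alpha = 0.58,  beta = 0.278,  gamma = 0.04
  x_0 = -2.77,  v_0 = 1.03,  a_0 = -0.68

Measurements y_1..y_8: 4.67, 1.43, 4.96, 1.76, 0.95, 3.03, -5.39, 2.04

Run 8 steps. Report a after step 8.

a_post = -0.1176

step 1: x_pred=-2.0003  r=6.6703  x^+=1.8685  v^+=1.5026  a^+=-0.3828
step 2: x_pred=3.5383  r=-2.1083  x^+=2.3155  v^+=0.5523  a^+=-0.4767
step 3: x_pred=2.6275  r=2.3325  x^+=3.9804  v^+=0.3973  a^+=-0.3728
step 4: x_pred=4.1781  r=-2.4181  x^+=2.7756  v^+=-0.6039  a^+=-0.4806
step 5: x_pred=1.5349  r=-0.5849  x^+=1.1957  v^+=-1.3692  a^+=-0.5066
step 6: x_pred=-1.0939  r=4.1239  x^+=1.2980  v^+=-1.1925  a^+=-0.3229
step 7: x_pred=-0.5899  r=-4.8001  x^+=-3.3740  v^+=-2.6210  a^+=-0.5367
step 8: x_pred=-7.3680  r=9.4080  x^+=-1.9114  v^+=-1.3884  a^+=-0.1176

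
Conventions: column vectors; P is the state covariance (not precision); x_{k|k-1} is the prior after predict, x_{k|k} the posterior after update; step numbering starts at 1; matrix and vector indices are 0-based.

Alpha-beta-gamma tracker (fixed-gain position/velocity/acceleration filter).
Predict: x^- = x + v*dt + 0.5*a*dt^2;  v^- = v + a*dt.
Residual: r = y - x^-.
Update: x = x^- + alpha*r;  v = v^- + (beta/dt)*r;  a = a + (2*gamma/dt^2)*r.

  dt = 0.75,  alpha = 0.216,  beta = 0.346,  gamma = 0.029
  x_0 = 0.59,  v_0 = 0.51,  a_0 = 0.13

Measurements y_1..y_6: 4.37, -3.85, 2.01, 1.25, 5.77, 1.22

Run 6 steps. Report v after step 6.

step 1: x_pred=1.0091  r=3.3609  x^+=1.7350  v^+=2.1580  a^+=0.4766
step 2: x_pred=3.4876  r=-7.3376  x^+=1.9027  v^+=-0.8696  a^+=-0.2800
step 3: x_pred=1.1717  r=0.8383  x^+=1.3527  v^+=-0.6929  a^+=-0.1936
step 4: x_pred=0.7786  r=0.4714  x^+=0.8804  v^+=-0.6206  a^+=-0.1450
step 5: x_pred=0.3742  r=5.3958  x^+=1.5397  v^+=1.7599  a^+=0.4114
step 6: x_pred=2.9753  r=-1.7553  x^+=2.5962  v^+=1.2587  a^+=0.2304

v_post = 1.2587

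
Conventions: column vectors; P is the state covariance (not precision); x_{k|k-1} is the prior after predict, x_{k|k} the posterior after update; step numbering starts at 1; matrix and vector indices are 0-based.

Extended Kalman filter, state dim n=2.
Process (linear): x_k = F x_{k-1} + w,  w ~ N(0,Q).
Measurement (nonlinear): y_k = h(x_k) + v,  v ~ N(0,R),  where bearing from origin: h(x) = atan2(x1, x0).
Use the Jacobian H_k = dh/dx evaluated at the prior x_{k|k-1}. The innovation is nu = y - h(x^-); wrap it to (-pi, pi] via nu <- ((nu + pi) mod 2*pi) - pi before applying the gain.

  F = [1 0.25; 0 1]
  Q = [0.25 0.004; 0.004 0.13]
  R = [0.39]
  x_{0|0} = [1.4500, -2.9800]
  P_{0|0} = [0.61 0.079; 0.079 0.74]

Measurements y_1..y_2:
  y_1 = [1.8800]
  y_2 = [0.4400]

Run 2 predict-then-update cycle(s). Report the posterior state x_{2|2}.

x_post = [-1.1790, -4.0828]

step 1: x^-=[0.7050, -2.9800]  P^-=[0.9458 0.2680; 0.2680 0.8700]  H_jac=[0.3178 0.0752]  S=[0.5032]  K=[0.6373; 0.2992]  nu=[-3.0647]  x^+=[-1.2480, -3.8970]  P^+=[0.7414 0.1720; 0.1720 0.8249]
step 2: x^-=[-2.2223, -3.8970]  P^-=[1.1290 0.3823; 0.3823 0.9549]  H_jac=[0.1936 -0.1104]  S=[0.4276]  K=[0.4125; -0.0735]  nu=[2.5291]  x^+=[-1.1790, -4.0828]  P^+=[1.0562 0.3952; 0.3952 0.9526]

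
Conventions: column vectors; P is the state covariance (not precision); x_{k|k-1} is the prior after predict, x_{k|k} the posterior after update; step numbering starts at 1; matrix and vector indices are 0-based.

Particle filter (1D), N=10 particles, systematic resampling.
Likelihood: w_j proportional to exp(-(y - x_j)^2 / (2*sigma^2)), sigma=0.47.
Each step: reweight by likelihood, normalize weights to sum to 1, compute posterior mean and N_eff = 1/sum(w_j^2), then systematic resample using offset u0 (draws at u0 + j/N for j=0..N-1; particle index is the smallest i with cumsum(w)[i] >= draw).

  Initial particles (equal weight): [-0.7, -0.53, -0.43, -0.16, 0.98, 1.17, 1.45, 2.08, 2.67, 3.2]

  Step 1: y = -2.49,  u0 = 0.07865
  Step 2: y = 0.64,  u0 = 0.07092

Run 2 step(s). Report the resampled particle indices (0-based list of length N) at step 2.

step 1: w=[0.7475, 0.1766, 0.0711, 0.0049, 0.0000, 0.0000, 0.0000, 0.0000, 0.0000, 0.0000]  mean=-0.6482  Neff=1.6807  idx=[0, 0, 0, 0, 0, 0, 0, 1, 1, 2]
step 2: w=[0.0602, 0.0602, 0.0602, 0.0602, 0.0602, 0.0602, 0.0602, 0.1581, 0.1581, 0.2625]  mean=-0.5754  Neff=6.9322  idx=[1, 2, 4, 6, 7, 7, 8, 9, 9, 9]

resampled_idx = [1, 2, 4, 6, 7, 7, 8, 9, 9, 9]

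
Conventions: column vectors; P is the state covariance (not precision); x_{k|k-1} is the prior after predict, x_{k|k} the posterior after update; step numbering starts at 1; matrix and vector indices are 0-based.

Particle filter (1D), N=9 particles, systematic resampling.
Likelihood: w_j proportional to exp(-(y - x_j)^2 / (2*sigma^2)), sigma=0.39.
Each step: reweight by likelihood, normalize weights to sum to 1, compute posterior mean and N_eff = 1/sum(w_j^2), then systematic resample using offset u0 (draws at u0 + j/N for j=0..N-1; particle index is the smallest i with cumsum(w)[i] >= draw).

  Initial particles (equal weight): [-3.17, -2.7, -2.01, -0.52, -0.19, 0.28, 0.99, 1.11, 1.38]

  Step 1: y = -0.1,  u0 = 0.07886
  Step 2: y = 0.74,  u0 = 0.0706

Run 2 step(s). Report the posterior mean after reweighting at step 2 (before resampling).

step 1: w=[0.0000, 0.0000, 0.0000, 0.2563, 0.4457, 0.2847, 0.0092, 0.0037, 0.0003]  mean=-0.1245  Neff=2.8944  idx=[3, 3, 4, 4, 4, 4, 5, 5, 5]
step 2: w=[0.0031, 0.0031, 0.0335, 0.0335, 0.0335, 0.0335, 0.2866, 0.2866, 0.2866]  mean=0.2121  Neff=3.9844  idx=[3, 6, 6, 6, 7, 7, 8, 8, 8]

post_mean = 0.2121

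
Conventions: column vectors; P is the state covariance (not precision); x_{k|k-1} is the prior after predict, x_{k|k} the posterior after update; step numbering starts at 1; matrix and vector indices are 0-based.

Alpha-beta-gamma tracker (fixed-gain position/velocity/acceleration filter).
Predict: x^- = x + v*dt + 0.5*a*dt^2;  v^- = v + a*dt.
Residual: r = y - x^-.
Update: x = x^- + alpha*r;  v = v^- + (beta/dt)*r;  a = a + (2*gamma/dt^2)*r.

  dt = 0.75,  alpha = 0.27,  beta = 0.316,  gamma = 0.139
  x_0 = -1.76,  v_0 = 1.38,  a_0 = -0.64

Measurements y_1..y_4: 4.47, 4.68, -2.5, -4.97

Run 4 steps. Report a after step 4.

step 1: x_pred=-0.9050  r=5.3750  x^+=0.5463  v^+=3.1647  a^+=2.0164
step 2: x_pred=3.4869  r=1.1931  x^+=3.8090  v^+=5.1797  a^+=2.6061
step 3: x_pred=8.4268  r=-10.9268  x^+=5.4765  v^+=2.5305  a^+=-2.7941
step 4: x_pred=6.5885  r=-11.5585  x^+=3.4677  v^+=-4.4351  a^+=-8.5066

a_post = -8.5066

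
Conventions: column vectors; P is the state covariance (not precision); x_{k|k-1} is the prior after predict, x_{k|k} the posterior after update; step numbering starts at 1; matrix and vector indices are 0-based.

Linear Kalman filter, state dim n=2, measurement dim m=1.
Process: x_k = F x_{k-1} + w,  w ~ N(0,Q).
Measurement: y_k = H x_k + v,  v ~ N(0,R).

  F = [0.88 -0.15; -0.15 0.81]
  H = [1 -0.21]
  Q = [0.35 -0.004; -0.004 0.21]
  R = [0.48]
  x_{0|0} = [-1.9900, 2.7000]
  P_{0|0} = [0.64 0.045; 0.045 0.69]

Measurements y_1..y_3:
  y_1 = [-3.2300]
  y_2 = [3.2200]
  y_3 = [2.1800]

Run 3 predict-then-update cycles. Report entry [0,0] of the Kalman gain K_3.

step 1: x^-=[-2.1562, 2.4855]  P^-=[0.8493 -0.1392; -0.1392 0.6662]  S=[1.4171]  K=[0.6199; -0.1970]  nu=[-0.5518]  x^+=[-2.4983, 2.5942]  P^+=[0.3047 0.0338; 0.0338 0.6112]
step 2: x^-=[-2.5876, 2.4760]  P^-=[0.5908 -0.0936; -0.0936 0.6096]  S=[1.1370]  K=[0.5369; -0.1949]  nu=[6.3276]  x^+=[0.8096, 1.2425]  P^+=[0.2630 0.0254; 0.0254 0.5664]
step 3: x^-=[0.5260, 0.8850]  P^-=[0.5597 -0.0889; -0.0889 0.5814]  S=[1.1027]  K=[0.5245; -0.1913]  nu=[1.8398]  x^+=[1.4911, 0.5330]  P^+=[0.2563 0.0218; 0.0218 0.5410]

K[0,0] = 0.5245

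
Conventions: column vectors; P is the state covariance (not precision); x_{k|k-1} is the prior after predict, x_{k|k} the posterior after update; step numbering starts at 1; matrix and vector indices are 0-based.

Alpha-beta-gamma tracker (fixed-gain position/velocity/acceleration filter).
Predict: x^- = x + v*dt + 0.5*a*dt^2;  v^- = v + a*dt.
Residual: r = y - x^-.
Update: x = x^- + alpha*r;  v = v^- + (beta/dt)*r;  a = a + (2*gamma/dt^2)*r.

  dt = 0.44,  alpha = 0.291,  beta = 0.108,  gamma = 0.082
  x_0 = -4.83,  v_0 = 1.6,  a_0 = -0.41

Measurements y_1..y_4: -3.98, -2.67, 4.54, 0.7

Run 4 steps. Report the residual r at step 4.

step 1: x_pred=-4.1657  r=0.1857  x^+=-4.1117  v^+=1.4652  a^+=-0.2527
step 2: x_pred=-3.4914  r=0.8214  x^+=-3.2524  v^+=1.5556  a^+=0.4431
step 3: x_pred=-2.5250  r=7.0650  x^+=-0.4691  v^+=3.4847  a^+=6.4280
step 4: x_pred=1.6864  r=-0.9864  x^+=1.3994  v^+=6.0709  a^+=5.5924

resid = -0.9864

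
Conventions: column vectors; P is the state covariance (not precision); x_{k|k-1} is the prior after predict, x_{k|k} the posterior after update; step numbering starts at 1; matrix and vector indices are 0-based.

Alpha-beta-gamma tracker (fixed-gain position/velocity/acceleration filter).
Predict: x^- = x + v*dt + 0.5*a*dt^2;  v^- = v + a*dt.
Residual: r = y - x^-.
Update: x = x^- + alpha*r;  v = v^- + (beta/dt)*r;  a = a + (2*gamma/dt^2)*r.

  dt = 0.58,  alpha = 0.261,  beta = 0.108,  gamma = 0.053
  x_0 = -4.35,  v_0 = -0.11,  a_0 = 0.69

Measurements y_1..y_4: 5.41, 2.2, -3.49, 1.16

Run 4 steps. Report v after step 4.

v_post = 6.1256

step 1: x_pred=-4.2977  r=9.7077  x^+=-1.7640  v^+=2.0978  a^+=3.7489
step 2: x_pred=0.0833  r=2.1167  x^+=0.6358  v^+=4.6664  a^+=4.4159
step 3: x_pred=4.0850  r=-7.5750  x^+=2.1079  v^+=5.8171  a^+=2.0290
step 4: x_pred=5.8231  r=-4.6631  x^+=4.6060  v^+=6.1256  a^+=0.5597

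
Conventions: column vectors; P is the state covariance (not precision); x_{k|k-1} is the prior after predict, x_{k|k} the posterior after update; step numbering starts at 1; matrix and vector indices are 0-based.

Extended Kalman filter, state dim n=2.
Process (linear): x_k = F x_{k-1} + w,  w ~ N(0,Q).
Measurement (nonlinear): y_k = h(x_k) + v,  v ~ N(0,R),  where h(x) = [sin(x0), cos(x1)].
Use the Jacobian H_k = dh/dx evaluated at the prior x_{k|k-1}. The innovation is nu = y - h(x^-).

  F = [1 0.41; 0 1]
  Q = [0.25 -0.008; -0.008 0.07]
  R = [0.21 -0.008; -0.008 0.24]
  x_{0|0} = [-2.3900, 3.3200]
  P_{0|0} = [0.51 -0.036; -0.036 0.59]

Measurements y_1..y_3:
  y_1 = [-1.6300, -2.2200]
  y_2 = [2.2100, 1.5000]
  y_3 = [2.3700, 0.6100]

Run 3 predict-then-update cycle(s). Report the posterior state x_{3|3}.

x_post = [0.7781, 0.9606]

step 1: x^-=[-1.0288, 3.3200]  P^-=[0.8297 0.1979; 0.1979 0.6600]  H_jac=[0.5158 0.0000; 0.0000 0.1775]  S=[0.4308 0.0101; 0.0101 0.2608]  K=[0.9913 0.0962; 0.2266 0.4403]  nu=[-0.7733, -1.2359]  x^+=[-1.9143, 2.6005]  P^+=[0.4020 0.0854; 0.0854 0.5853]
step 2: x^-=[-0.8480, 2.6005]  P^-=[0.8205 0.3174; 0.3174 0.6553]  H_jac=[0.6614 0.0000; 0.0000 -0.5150]  S=[0.5690 -0.1161; -0.1161 0.4138]  K=[0.9263 -0.1351; 0.2148 -0.7553]  nu=[2.9600, 2.3572]  x^+=[1.5752, 1.4561]  P^+=[0.2957 0.0773; 0.0773 0.3553]
step 3: x^-=[2.1723, 1.4561]  P^-=[0.6689 0.2150; 0.2150 0.4253]  H_jac=[-0.5658 0.0000; 0.0000 -0.9934]  S=[0.4242 0.1129; 0.1129 0.6597]  K=[-0.8446 -0.1793; -0.1220 -0.6195]  nu=[1.5455, 0.4956]  x^+=[0.7781, 0.9606]  P^+=[0.3109 0.0365; 0.0365 0.1487]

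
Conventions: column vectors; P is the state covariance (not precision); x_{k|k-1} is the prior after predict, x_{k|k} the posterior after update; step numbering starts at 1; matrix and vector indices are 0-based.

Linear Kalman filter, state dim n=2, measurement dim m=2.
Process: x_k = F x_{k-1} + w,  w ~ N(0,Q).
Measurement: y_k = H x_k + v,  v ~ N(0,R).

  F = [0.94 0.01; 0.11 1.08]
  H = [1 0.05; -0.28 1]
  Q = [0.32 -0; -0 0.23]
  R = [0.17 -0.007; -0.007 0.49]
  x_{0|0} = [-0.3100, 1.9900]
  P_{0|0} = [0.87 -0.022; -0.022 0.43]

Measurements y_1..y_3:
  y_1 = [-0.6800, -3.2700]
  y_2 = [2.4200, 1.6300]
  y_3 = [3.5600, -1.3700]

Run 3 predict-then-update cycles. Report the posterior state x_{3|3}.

x_post = [2.9892, 0.2244]

step 1: x^-=[-0.2715, 2.1151]  P^-=[1.0884 0.0722; 0.0722 0.7369]  S=[1.2674 -0.2037; -0.2037 1.2717]  K=[0.8542 -0.0460; 0.1813 0.5925]  nu=[-0.5143, -5.4611]  x^+=[-0.4594, -1.2141]  P^+=[0.1449 0.0120; 0.0120 0.2924]
step 2: x^-=[-0.4440, -1.3617]  P^-=[0.4483 0.0304; 0.0304 0.5757]  S=[0.6228 -0.0738; -0.0738 1.0839]  K=[0.7177 -0.0389; 0.1583 0.5341]  nu=[2.9321, 2.8674]  x^+=[1.5487, 0.6339]  P^+=[0.1218 0.0100; 0.0100 0.2634]
step 3: x^-=[1.4621, 0.8550]  P^-=[0.4278 0.0256; 0.0256 0.5411]  S=[0.6017 -0.0745; -0.0745 1.0503]  K=[0.7082 -0.0394; 0.1518 0.5191]  nu=[2.0552, -1.8156]  x^+=[2.9892, 0.2244]  P^+=[0.1202 0.0094; 0.0094 0.2559]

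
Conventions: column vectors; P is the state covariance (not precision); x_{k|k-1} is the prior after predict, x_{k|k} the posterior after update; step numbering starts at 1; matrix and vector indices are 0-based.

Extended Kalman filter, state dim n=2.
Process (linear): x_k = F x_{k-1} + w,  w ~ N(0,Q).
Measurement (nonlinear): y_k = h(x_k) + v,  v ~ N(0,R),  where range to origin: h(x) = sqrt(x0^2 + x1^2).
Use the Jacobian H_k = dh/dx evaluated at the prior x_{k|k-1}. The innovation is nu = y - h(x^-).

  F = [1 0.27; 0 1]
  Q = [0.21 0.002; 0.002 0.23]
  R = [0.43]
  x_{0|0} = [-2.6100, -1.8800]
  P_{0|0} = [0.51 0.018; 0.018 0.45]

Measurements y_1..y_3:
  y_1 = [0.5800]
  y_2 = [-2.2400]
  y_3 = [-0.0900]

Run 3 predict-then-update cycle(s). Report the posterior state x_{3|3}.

x_post = [0.2431, 0.0739]

step 1: x^-=[-3.1176, -1.8800]  P^-=[0.7625 0.1415; 0.1415 0.6800]  H_jac=[-0.8563 -0.5164]  S=[1.2957]  K=[-0.5604; -0.3645]  nu=[-3.0606]  x^+=[-1.4025, -0.7643]  P^+=[0.3557 -0.1232; -0.1232 0.5078]
step 2: x^-=[-1.6089, -0.7643]  P^-=[0.5362 0.0159; 0.0159 0.7378]  H_jac=[-0.9033 -0.4291]  S=[1.0156]  K=[-0.4836; -0.3259]  nu=[-4.0212]  x^+=[0.3356, 0.5461]  P^+=[0.2987 -0.1441; -0.1441 0.6300]
step 3: x^-=[0.4831, 0.5461]  P^-=[0.4768 0.0280; 0.0280 0.8600]  H_jac=[0.6626 0.7490]  S=[1.1495]  K=[0.2930; 0.5765]  nu=[-0.8191]  x^+=[0.2431, 0.0739]  P^+=[0.3781 -0.1662; -0.1662 0.4780]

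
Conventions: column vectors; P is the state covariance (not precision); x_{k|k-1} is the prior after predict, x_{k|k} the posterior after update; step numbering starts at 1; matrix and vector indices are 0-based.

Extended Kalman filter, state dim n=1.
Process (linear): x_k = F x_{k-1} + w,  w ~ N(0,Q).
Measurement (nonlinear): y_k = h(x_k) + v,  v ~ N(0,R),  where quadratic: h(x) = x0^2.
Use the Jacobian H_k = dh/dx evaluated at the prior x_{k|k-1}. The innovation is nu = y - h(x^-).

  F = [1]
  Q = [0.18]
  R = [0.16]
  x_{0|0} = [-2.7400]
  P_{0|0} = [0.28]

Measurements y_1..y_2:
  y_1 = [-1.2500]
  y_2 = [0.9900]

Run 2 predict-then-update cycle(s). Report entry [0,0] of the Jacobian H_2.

H_jac[0,0] = -2.3204

step 1: x^-=[-2.7400]  P^-=[0.4600]  H_jac=[-5.4800]  S=[13.9740]  K=[-0.1804]  nu=[-8.7576]  x^+=[-1.1602]  P^+=[0.0053]
step 2: x^-=[-1.1602]  P^-=[0.1853]  H_jac=[-2.3204]  S=[1.1575]  K=[-0.3714]  nu=[-0.3561]  x^+=[-1.0280]  P^+=[0.0256]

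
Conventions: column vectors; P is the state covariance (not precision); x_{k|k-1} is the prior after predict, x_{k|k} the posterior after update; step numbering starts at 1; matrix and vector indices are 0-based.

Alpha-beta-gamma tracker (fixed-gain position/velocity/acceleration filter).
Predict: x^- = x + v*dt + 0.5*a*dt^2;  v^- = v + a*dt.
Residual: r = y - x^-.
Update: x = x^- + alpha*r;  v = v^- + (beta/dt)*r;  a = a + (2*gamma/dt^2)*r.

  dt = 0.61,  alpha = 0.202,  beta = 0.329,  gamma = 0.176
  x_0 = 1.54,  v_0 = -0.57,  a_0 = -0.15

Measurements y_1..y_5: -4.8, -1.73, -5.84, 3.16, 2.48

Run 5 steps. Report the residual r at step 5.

resid = 10.0331

step 1: x_pred=1.1644  r=-5.9644  x^+=-0.0404  v^+=-3.8784  a^+=-5.7922
step 2: x_pred=-3.4839  r=1.7539  x^+=-3.1296  v^+=-6.4657  a^+=-4.1331
step 3: x_pred=-7.8426  r=2.0026  x^+=-7.4381  v^+=-7.9068  a^+=-2.2387
step 4: x_pred=-12.6777  r=15.8377  x^+=-9.4785  v^+=-0.7304  a^+=12.7435
step 5: x_pred=-7.5531  r=10.0331  x^+=-5.5264  v^+=12.4545  a^+=22.2347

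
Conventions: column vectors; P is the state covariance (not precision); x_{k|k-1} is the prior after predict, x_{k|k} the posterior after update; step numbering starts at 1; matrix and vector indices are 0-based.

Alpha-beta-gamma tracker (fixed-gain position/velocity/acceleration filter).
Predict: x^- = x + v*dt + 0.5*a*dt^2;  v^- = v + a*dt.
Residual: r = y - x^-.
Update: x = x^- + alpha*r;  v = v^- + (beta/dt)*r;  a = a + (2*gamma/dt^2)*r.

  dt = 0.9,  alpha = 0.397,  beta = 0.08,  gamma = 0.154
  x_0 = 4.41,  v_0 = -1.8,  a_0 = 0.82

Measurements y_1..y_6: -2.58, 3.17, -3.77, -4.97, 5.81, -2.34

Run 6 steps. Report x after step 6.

step 1: x_pred=3.1221  r=-5.7021  x^+=0.8584  v^+=-1.5689  a^+=-1.3482
step 2: x_pred=-1.0996  r=4.2696  x^+=0.5954  v^+=-2.4027  a^+=0.2753
step 3: x_pred=-1.4555  r=-2.3145  x^+=-2.3744  v^+=-2.3607  a^+=-0.6048
step 4: x_pred=-4.7439  r=-0.2261  x^+=-4.8337  v^+=-2.9251  a^+=-0.6907
step 5: x_pred=-7.7460  r=13.5560  x^+=-2.3642  v^+=-2.3417  a^+=4.4639
step 6: x_pred=-2.6639  r=0.3239  x^+=-2.5353  v^+=1.7045  a^+=4.5871

x_post = -2.5353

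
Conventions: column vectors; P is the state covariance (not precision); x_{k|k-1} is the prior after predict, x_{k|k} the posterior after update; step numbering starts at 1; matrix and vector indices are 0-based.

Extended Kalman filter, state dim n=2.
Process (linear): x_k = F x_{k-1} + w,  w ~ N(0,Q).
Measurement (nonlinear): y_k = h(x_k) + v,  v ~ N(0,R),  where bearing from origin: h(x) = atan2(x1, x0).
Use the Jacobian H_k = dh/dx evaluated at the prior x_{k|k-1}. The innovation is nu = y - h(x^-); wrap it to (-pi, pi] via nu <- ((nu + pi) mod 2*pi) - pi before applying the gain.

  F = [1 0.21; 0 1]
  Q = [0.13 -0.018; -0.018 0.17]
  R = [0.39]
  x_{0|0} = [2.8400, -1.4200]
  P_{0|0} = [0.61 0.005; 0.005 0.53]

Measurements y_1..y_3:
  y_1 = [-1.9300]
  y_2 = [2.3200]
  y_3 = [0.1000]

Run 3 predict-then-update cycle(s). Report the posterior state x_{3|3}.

x_post = [0.2460, -3.4094]

step 1: x^-=[2.5418, -1.4200]  P^-=[0.7655 0.0983; 0.0983 0.7000]  H_jac=[0.1675 0.2998]  S=[0.4843]  K=[0.3256; 0.4674]  nu=[-1.4205]  x^+=[2.0792, -2.0840]  P^+=[0.7141 0.0246; 0.0246 0.5942]
step 2: x^-=[1.6416, -2.0840]  P^-=[0.8807 0.1314; 0.1314 0.7642]  H_jac=[0.2961 0.2333]  S=[0.5269]  K=[0.5530; 0.4121]  nu=[-3.0596]  x^+=[-0.0505, -3.3448]  P^+=[0.7195 0.0113; 0.0113 0.6747]
step 3: x^-=[-0.7529, -3.3448]  P^-=[0.8840 0.1350; 0.1350 0.8447]  H_jac=[0.2846 -0.0640]  S=[0.4601]  K=[0.5279; -0.0341]  nu=[1.8922]  x^+=[0.2460, -3.4094]  P^+=[0.7558 0.1433; 0.1433 0.8442]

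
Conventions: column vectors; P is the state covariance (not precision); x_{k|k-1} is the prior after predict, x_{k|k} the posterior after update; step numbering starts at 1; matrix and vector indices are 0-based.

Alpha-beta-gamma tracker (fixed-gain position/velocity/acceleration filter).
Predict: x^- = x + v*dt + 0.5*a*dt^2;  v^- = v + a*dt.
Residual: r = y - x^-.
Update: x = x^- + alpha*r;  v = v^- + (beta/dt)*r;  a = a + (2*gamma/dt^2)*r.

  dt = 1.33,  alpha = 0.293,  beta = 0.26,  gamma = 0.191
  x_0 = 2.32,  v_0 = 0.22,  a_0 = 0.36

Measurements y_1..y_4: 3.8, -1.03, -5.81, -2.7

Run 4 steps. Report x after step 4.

x_post = -4.2095

step 1: x_pred=2.9310  r=0.8690  x^+=3.1856  v^+=0.8687  a^+=0.5477
step 2: x_pred=4.8253  r=-5.8553  x^+=3.1097  v^+=0.4524  a^+=-0.7168
step 3: x_pred=3.0775  r=-8.8875  x^+=0.4734  v^+=-2.2383  a^+=-2.6361
step 4: x_pred=-4.8351  r=2.1351  x^+=-4.2095  v^+=-5.3270  a^+=-2.1750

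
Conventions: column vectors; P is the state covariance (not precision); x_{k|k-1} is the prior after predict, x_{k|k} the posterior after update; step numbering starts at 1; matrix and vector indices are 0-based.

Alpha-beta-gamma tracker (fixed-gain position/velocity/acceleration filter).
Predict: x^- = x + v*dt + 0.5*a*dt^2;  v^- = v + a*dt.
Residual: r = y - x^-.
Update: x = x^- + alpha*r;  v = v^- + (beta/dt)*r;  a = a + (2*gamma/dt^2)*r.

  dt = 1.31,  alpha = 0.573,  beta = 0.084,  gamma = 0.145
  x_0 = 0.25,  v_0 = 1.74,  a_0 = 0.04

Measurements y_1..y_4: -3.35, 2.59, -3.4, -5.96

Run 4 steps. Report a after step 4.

step 1: x_pred=2.5637  r=-5.9137  x^+=-0.8248  v^+=1.4132  a^+=-0.9593
step 2: x_pred=0.2033  r=2.3867  x^+=1.5709  v^+=0.3095  a^+=-0.5560
step 3: x_pred=1.4992  r=-4.8992  x^+=-1.3080  v^+=-0.7330  a^+=-1.3839
step 4: x_pred=-3.4558  r=-2.5042  x^+=-4.8907  v^+=-2.7066  a^+=-1.8071

a_post = -1.8071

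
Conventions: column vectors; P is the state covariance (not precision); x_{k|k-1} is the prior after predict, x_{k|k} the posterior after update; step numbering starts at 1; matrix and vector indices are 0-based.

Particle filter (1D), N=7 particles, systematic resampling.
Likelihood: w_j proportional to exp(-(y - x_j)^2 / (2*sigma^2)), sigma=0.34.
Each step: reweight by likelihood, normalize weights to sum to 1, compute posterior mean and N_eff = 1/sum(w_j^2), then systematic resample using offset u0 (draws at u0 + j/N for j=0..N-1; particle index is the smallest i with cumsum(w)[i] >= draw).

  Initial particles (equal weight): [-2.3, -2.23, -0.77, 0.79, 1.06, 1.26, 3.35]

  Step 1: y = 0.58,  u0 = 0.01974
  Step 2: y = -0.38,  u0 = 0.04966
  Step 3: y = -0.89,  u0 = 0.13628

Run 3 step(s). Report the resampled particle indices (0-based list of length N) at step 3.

resampled_idx = [0, 1, 2, 3, 4, 5, 6]

step 1: w=[0.0000, 0.0000, 0.0003, 0.6207, 0.2773, 0.1017, 0.0000]  mean=0.9122  Neff=2.1161  idx=[3, 3, 3, 3, 3, 4, 4]
step 2: w=[0.1963, 0.1963, 0.1963, 0.1963, 0.1963, 0.0093, 0.0093]  mean=0.7950  Neff=5.1869  idx=[0, 0, 1, 2, 3, 3, 4]
step 3: w=[0.1429, 0.1429, 0.1429, 0.1429, 0.1429, 0.1429, 0.1429]  mean=0.7900  Neff=7.0000  idx=[0, 1, 2, 3, 4, 5, 6]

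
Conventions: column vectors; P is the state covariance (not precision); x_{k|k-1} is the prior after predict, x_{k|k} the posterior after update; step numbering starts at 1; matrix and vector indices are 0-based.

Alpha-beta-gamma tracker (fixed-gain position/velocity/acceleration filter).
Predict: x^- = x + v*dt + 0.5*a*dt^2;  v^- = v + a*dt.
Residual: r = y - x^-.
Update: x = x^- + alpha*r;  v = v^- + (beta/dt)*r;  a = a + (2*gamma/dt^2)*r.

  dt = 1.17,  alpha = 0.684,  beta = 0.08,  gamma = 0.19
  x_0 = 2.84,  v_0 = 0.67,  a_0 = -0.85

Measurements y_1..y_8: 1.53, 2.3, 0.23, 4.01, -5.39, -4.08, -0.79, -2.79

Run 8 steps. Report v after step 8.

step 1: x_pred=3.0421  r=-1.5121  x^+=2.0078  v^+=-0.4279  a^+=-1.2698
step 2: x_pred=0.6381  r=1.6619  x^+=1.7748  v^+=-1.7999  a^+=-0.8084
step 3: x_pred=-0.8843  r=1.1143  x^+=-0.1221  v^+=-2.6695  a^+=-0.4991
step 4: x_pred=-3.5871  r=7.5971  x^+=1.6093  v^+=-2.7340  a^+=1.6098
step 5: x_pred=-0.4876  r=-4.9024  x^+=-3.8409  v^+=-1.1857  a^+=0.2490
step 6: x_pred=-5.0577  r=0.9777  x^+=-4.3890  v^+=-0.8276  a^+=0.5204
step 7: x_pred=-5.0011  r=4.2111  x^+=-2.1207  v^+=0.0692  a^+=1.6893
step 8: x_pred=-0.8835  r=-1.9065  x^+=-2.1875  v^+=1.9154  a^+=1.1601

v_post = 1.9154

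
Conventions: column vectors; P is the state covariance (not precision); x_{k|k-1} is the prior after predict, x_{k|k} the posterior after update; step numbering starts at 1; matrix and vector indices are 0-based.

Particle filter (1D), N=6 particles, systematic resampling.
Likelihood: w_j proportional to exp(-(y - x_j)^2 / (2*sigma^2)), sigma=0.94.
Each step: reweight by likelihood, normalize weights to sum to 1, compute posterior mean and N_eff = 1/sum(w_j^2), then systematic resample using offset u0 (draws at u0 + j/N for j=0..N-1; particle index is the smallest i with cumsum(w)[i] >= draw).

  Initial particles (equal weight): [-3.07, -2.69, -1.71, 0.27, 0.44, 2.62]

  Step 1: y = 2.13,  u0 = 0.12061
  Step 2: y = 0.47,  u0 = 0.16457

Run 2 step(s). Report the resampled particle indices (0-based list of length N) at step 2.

step 1: w=[0.0000, 0.0000, 0.0002, 0.1164, 0.1638, 0.7196]  mean=1.9886  Neff=1.7913  idx=[4, 5, 5, 5, 5, 5]
step 2: w=[0.7322, 0.0536, 0.0536, 0.0536, 0.0536, 0.0536]  mean=1.0238  Neff=1.8167  idx=[0, 0, 0, 0, 2, 5]

resampled_idx = [0, 0, 0, 0, 2, 5]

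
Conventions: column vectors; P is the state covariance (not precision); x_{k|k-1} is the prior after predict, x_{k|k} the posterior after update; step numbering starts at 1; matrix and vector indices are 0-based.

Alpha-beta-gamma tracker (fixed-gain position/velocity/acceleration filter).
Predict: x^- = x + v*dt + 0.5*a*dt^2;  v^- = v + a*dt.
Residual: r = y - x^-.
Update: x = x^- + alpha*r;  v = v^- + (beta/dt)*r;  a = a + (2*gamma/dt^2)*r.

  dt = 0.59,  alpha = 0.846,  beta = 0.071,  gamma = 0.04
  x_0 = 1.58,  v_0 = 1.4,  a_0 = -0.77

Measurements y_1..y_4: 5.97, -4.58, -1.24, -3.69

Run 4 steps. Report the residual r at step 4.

step 1: x_pred=2.2720  r=3.6980  x^+=5.4005  v^+=1.3907  a^+=0.0799
step 2: x_pred=6.2349  r=-10.8149  x^+=-2.9145  v^+=0.1364  a^+=-2.4056
step 3: x_pred=-3.2527  r=2.0127  x^+=-1.5500  v^+=-1.0407  a^+=-1.9430
step 4: x_pred=-2.5022  r=-1.1878  x^+=-3.5071  v^+=-2.3300  a^+=-2.2160

resid = -1.1878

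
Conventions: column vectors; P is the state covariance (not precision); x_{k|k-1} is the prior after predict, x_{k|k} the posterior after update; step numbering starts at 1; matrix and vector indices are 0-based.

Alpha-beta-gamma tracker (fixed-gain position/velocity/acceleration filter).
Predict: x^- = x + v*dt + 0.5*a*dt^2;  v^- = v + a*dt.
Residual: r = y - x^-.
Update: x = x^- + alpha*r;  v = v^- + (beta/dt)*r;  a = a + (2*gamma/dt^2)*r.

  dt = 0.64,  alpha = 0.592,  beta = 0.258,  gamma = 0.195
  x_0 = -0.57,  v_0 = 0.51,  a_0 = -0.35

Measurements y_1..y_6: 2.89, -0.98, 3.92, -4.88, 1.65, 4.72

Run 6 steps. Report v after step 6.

v_post = -2.5058

step 1: x_pred=-0.3153  r=3.2053  x^+=1.5822  v^+=1.5781  a^+=2.7019
step 2: x_pred=3.1456  r=-4.1256  x^+=0.7032  v^+=1.6442  a^+=-1.2263
step 3: x_pred=1.5044  r=2.4156  x^+=2.9344  v^+=1.8332  a^+=1.0737
step 4: x_pred=4.3276  r=-9.2076  x^+=-1.1233  v^+=-1.1914  a^+=-7.6932
step 5: x_pred=-3.4614  r=5.1114  x^+=-0.4355  v^+=-4.0546  a^+=-2.8264
step 6: x_pred=-3.6092  r=8.3292  x^+=1.3217  v^+=-2.5058  a^+=5.1042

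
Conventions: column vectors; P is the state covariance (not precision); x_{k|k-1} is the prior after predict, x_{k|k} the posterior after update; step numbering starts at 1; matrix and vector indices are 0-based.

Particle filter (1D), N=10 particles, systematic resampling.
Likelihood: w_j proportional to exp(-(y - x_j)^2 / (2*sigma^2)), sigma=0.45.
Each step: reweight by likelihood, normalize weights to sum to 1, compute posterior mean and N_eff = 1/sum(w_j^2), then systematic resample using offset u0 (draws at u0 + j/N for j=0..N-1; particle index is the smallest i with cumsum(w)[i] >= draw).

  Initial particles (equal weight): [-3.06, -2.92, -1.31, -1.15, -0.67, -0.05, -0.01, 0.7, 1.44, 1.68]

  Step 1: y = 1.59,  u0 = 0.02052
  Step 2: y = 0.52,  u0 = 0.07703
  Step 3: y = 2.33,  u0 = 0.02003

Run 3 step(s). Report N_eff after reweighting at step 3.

step 1: w=[0.0000, 0.0000, 0.0000, 0.0000, 0.0000, 0.0006, 0.0009, 0.0683, 0.4568, 0.4734]  mean=1.5009  Neff=2.2861  idx=[7, 8, 8, 8, 8, 8, 9, 9, 9, 9]
step 2: w=[0.5476, 0.0734, 0.0734, 0.0734, 0.0734, 0.0734, 0.0214, 0.0214, 0.0214, 0.0214]  mean=1.0553  Neff=3.0435  idx=[0, 0, 0, 0, 0, 1, 2, 4, 5, 8]
step 3: w=[0.0015, 0.0015, 0.0015, 0.0015, 0.0015, 0.1529, 0.1529, 0.1529, 0.1529, 0.3808]  mean=1.5257  Neff=4.1925  idx=[5, 5, 6, 7, 7, 8, 9, 9, 9, 9]

N_eff = 4.1925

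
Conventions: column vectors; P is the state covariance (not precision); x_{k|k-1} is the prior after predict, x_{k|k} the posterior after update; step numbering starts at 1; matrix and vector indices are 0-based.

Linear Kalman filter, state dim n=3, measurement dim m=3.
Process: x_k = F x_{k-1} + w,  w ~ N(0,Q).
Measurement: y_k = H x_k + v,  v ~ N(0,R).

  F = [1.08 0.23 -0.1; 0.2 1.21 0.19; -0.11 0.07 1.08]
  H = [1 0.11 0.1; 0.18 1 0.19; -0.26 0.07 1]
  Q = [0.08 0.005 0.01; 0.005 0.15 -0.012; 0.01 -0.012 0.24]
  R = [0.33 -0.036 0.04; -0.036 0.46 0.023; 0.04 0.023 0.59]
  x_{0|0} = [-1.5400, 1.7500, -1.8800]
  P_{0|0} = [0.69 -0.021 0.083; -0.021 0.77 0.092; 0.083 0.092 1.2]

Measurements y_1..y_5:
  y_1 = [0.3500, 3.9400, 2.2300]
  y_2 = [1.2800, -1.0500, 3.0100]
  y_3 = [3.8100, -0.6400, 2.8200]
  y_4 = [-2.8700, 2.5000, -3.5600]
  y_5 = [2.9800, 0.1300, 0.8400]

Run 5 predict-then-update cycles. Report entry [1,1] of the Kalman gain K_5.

step 1: x^-=[-1.0727, 1.4523, -1.7385]  P^-=[0.9050 0.3254 -0.0703; 0.3254 1.3867 0.4244; -0.0703 0.4244 1.6463]  S=[1.3351 0.6792 -0.0253; 0.6792 2.2091 0.7309; -0.0253 0.7309 2.3884]  K=[0.6713 0.0505 -0.1268; 0.0394 0.6876 -0.0271; 0.0799 0.0761 0.6869]  nu=[1.4368, 3.0111, 3.5879]  x^+=[-0.4109, 3.4822, 1.0703]  P^+=[0.2183 -0.0456 0.0132; -0.0456 0.3288 -0.0335; 0.0132 -0.0335 0.4160]
step 2: x^-=[0.2501, 4.3346, 1.4448]  P^-=[0.3322 0.0790 -0.0504; 0.0790 0.6187 0.0602; -0.0504 0.0602 0.7220]  S=[0.6856 0.1830 -0.0082; 0.1830 1.1634 0.2228; -0.0082 0.2228 1.3693]  K=[0.4737 0.0562 -0.1022; 0.0770 0.5471 -0.0280; 0.0331 0.0549 0.5312]  nu=[0.4086, -5.7042, 1.3268]  x^+=[-0.0123, 1.2082, 1.8498]  P^+=[0.1524 -0.0212 0.0011; -0.0212 0.2567 -0.0243; 0.0011 -0.0243 0.3180]
step 3: x^-=[0.0796, 1.8110, 2.0837]  P^-=[0.2649 0.0767 -0.0440; 0.0767 0.5220 0.0423; -0.0440 0.0423 0.6104]  S=[0.6163 0.1549 0.0015; 0.1549 1.0533 0.1812; 0.0015 0.1812 1.2469]  K=[0.4203 0.0649 -0.0961; 0.0972 0.5066 -0.0265; 0.0202 0.0549 0.4931]  nu=[3.3228, -2.8612, 0.6302]  x^+=[1.2299, 0.6678, 2.3047]  P^+=[0.1340 -0.0111 -0.0028; -0.0111 0.2346 -0.0194; -0.0028 -0.0194 0.2936]
step 4: x^-=[1.2514, 1.4919, 2.4005]  P^-=[0.2477 0.0797 -0.0424; 0.0797 0.4950 0.0403; -0.0424 0.0403 0.5832]  S=[0.5994 0.1514 0.0045; 0.1514 1.0251 0.1725; 0.0045 0.1725 1.2171]  K=[0.4038 0.0696 -0.0945; 0.1061 0.4929 -0.0257; 0.0161 0.0564 0.4825]  nu=[-4.5256, 0.3267, -5.7396]  x^+=[-0.0111, 1.3199, -0.4231]  P^+=[0.1282 -0.0070 -0.0042; -0.0070 0.2269 -0.0173; -0.0042 -0.0173 0.2867]
step 5: x^-=[0.3339, 1.5145, -0.3633]  P^-=[0.2426 0.0815 -0.0420; 0.0815 0.4860 0.0405; -0.0420 0.0405 0.5756]  S=[0.5947 0.1513 0.0054; 0.1513 1.0165 0.1704; 0.0054 0.1704 1.2089]  K=[0.3986 0.0717 -0.0941; 0.1098 0.4880 -0.0252; 0.0147 0.0574 0.4793]  nu=[2.5158, -1.3756, 1.1841]  x^+=[1.1266, 1.0896, 0.1622]  P^+=[0.1262 -0.0054 -0.0047; -0.0054 0.2240 -0.0163; -0.0047 -0.0163 0.2846]

K[1,1] = 0.4880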